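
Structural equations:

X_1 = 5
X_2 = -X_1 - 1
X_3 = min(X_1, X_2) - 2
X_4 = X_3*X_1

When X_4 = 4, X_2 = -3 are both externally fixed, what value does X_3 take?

Setting X_4 = 4, X_2 = -3 by intervention discards those variables' equations.
X_3 = min(X_1, X_2) - 2  [with X_1=5, X_2=-3]  = -5

-5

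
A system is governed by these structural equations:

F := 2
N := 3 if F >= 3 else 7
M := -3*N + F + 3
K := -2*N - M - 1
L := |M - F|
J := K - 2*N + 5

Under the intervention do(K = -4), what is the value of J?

Under do(K=-4), the mechanism K := -2*N - M - 1 is discarded; K is fixed at -4.
N = 3 if F >= 3 else 7  [with F=2]  = 7
J = K - 2*N + 5  [with K=-4, N=7]  = -13

-13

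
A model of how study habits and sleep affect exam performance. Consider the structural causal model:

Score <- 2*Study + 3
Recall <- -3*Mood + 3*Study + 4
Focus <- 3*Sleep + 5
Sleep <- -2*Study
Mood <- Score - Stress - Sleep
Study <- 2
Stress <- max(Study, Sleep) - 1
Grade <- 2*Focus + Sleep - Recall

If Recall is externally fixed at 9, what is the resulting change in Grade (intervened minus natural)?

do(Recall=9) replaces the equation Recall <- -3*Mood + 3*Study + 4 with the constant Recall = 9.
Sleep = -2*Study  [with Study=2]  = -4
Focus = 3*Sleep + 5  [with Sleep=-4]  = -7
Grade = 2*Focus + Sleep - Recall  [with Focus=-7, Sleep=-4, Recall=9]  = -27
Without intervention: Sleep = -2*Study  [with Study=2]  = -4; Stress = max(Study, Sleep) - 1  [with Study=2, Sleep=-4]  = 1; Focus = 3*Sleep + 5  [with Sleep=-4]  = -7; Score = 2*Study + 3  [with Study=2]  = 7; Mood = Score - Stress - Sleep  [with Score=7, Stress=1, Sleep=-4]  = 10; Recall = -3*Mood + 3*Study + 4  [with Mood=10, Study=2]  = -20; Grade = 2*Focus + Sleep - Recall  [with Focus=-7, Sleep=-4, Recall=-20]  = 2.
Change = -27 − 2 = -29.

-29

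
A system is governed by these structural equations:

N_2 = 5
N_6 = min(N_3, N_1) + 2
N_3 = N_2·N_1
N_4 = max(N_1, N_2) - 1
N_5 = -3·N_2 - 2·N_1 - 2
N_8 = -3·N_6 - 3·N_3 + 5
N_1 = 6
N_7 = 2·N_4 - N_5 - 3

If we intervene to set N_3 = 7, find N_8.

-40

The intervention breaks the incoming arrows to N_3: N_3 = N_2·N_1 no longer applies, and N_3 = 7.
N_6 = min(N_3, N_1) + 2  [with N_3=7, N_1=6]  = 8
N_8 = -3·N_6 - 3·N_3 + 5  [with N_6=8, N_3=7]  = -40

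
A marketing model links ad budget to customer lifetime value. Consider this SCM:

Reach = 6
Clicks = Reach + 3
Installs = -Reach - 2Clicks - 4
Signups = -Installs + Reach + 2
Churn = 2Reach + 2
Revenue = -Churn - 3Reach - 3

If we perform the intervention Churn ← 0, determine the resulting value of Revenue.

The intervention breaks the incoming arrows to Churn: Churn = 2Reach + 2 no longer applies, and Churn = 0.
Revenue = -Churn - 3Reach - 3  [with Churn=0, Reach=6]  = -21

-21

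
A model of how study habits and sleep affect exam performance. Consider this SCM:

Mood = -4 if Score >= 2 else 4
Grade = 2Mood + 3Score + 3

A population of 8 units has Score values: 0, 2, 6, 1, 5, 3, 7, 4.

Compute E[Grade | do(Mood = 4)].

do(Mood=4) breaks Mood's dependence on Score. With Mood=4 fixed, Grade across the units is 11, 17, 29, 14, 26, 20, 32, 23, mean 21.5.

21.5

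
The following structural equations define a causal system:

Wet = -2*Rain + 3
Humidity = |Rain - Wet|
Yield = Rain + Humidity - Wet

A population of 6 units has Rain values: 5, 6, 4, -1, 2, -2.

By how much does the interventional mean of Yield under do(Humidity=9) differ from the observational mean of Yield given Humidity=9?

4

The intervention sets Humidity=9 in all 6 units regardless of Rain. Recomputing Yield per unit gives 21, 24, 18, 3, 12, 0; average 13.
Observing Humidity=9 restricts to units where Humidity's equation naturally yields 9: Rain ∈ {4, -2}. In that subpopulation Yield = 18, 0, mean 9.
Difference = 13 − 9 = 4.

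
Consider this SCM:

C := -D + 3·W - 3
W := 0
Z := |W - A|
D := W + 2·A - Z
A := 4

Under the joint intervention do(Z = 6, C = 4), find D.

The joint intervention fixes Z = 6, C = 4, removing each variable's own equation.
D = W + 2·A - Z  [with W=0, A=4, Z=6]  = 2

2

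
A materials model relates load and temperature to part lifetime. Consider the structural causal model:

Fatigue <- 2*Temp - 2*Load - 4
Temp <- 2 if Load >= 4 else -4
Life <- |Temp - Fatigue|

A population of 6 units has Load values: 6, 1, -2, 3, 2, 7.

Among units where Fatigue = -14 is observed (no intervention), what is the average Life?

E[Life|Fatigue=-14] averages over only the 2 units with Fatigue=-14 (Load = 1, 7): Life = 10, 16, mean 13.

13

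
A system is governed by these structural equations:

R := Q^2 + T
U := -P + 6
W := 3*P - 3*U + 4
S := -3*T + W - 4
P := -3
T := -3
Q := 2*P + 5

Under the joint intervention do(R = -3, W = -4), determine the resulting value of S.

Under do(R = -3, W = -4), each intervened variable's structural equation is replaced by its fixed value.
S = -3*T + W - 4  [with T=-3, W=-4]  = 1

1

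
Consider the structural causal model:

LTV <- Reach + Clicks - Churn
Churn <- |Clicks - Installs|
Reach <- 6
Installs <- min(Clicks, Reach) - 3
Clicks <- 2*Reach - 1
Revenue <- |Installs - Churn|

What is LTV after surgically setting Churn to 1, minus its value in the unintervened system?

Under do(Churn=1), the mechanism Churn <- |Clicks - Installs| is discarded; Churn is fixed at 1.
Clicks = 2*Reach - 1  [with Reach=6]  = 11
LTV = Reach + Clicks - Churn  [with Reach=6, Clicks=11, Churn=1]  = 16
Without intervention: Clicks = 2*Reach - 1  [with Reach=6]  = 11; Installs = min(Clicks, Reach) - 3  [with Clicks=11, Reach=6]  = 3; Churn = |Clicks - Installs|  [with Clicks=11, Installs=3]  = 8; LTV = Reach + Clicks - Churn  [with Reach=6, Clicks=11, Churn=8]  = 9.
Change = 16 − 9 = 7.

7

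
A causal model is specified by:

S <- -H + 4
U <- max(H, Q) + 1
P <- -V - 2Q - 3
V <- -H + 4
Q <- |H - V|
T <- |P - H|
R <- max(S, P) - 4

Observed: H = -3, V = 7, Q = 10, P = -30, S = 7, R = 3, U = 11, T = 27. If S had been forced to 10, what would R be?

The intervention breaks the incoming arrows to S: S <- -H + 4 no longer applies, and S = 10.
V = -H + 4  [with H=-3]  = 7
Q = |H - V|  [with H=-3, V=7]  = 10
P = -V - 2Q - 3  [with V=7, Q=10]  = -30
R = max(S, P) - 4  [with S=10, P=-30]  = 6

6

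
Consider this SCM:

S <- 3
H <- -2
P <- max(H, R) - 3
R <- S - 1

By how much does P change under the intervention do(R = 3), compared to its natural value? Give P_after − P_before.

1

The intervention breaks the incoming arrows to R: R <- S - 1 no longer applies, and R = 3.
P = max(H, R) - 3  [with H=-2, R=3]  = 0
Without intervention: R = S - 1  [with S=3]  = 2; P = max(H, R) - 3  [with H=-2, R=2]  = -1.
Change = 0 − (-1) = 1.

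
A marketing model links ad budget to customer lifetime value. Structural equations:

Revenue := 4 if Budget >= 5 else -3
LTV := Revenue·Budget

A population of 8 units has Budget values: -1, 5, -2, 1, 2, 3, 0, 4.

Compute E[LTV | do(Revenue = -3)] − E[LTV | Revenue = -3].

The intervention sets Revenue=-3 in all 8 units regardless of Budget. Recomputing LTV per unit gives 3, -15, 6, -3, -6, -9, 0, -12; average -4.5.
Observing Revenue=-3 restricts to units where Revenue's equation naturally yields -3: Budget ∈ {-1, -2, 1, 2, 3, 0, 4}. In that subpopulation LTV = 3, 6, -3, -6, -9, 0, -12, mean -3.
Difference = -4.5 − (-3) = -1.5.

-1.5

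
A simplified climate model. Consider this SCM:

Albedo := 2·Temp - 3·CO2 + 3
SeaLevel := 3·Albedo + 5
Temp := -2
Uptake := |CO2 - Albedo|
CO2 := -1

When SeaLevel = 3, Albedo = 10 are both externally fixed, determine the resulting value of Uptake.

11

The joint intervention fixes SeaLevel = 3, Albedo = 10, removing each variable's own equation.
Uptake = |CO2 - Albedo|  [with CO2=-1, Albedo=10]  = 11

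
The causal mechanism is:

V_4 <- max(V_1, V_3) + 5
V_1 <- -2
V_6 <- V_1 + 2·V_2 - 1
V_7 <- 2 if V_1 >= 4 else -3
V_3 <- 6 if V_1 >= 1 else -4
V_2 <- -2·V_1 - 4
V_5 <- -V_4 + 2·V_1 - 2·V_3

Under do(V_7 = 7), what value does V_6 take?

Intervening sets V_7 = 7 and removes its equation (V_7 <- 2 if V_1 >= 4 else -3).
Since V_6 is not a descendant of the intervened variable, it is unaffected.
V_2 = -2·V_1 - 4  [with V_1=-2]  = 0
V_6 = V_1 + 2·V_2 - 1  [with V_1=-2, V_2=0]  = -3

-3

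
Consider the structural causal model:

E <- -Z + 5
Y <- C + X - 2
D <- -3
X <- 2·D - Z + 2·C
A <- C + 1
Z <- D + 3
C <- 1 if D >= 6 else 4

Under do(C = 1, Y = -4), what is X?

-4

Under do(C = 1, Y = -4), each intervened variable's structural equation is replaced by its fixed value.
Z = D + 3  [with D=-3]  = 0
X = 2·D - Z + 2·C  [with D=-3, Z=0, C=1]  = -4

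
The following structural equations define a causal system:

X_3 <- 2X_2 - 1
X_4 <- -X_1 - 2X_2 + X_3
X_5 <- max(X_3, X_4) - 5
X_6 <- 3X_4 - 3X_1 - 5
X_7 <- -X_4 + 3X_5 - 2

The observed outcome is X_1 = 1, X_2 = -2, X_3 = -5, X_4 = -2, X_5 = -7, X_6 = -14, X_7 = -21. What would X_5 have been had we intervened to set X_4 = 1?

Intervening sets X_4 = 1 and removes its equation (X_4 <- -X_1 - 2X_2 + X_3).
X_3 = 2X_2 - 1  [with X_2=-2]  = -5
X_5 = max(X_3, X_4) - 5  [with X_3=-5, X_4=1]  = -4

-4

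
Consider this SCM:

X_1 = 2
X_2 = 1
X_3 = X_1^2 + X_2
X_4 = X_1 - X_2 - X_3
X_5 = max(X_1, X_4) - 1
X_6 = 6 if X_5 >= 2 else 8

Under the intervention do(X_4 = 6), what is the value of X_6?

6

Under do(X_4=6), the mechanism X_4 = X_1 - X_2 - X_3 is discarded; X_4 is fixed at 6.
X_5 = max(X_1, X_4) - 1  [with X_1=2, X_4=6]  = 5
X_6 = 6 if X_5 >= 2 else 8  [with X_5=5]  = 6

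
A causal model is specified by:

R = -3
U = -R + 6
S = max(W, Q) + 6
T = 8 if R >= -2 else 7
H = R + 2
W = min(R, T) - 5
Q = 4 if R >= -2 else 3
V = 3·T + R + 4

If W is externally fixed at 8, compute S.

Under do(W=8), the mechanism W = min(R, T) - 5 is discarded; W is fixed at 8.
Q = 4 if R >= -2 else 3  [with R=-3]  = 3
S = max(W, Q) + 6  [with W=8, Q=3]  = 14

14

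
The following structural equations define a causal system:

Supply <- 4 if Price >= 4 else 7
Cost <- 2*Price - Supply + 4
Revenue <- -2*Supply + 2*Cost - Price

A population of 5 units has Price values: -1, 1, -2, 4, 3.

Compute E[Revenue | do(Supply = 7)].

Every unit gets Supply=7 under the intervention. Revenue values become -23, -17, -26, -8, -11; E[Revenue|do(Supply=7)] = -17.

-17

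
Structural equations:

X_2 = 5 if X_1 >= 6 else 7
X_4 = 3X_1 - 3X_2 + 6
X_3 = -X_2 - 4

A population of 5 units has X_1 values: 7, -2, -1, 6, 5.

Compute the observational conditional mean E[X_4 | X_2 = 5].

Conditioning on X_2=5 selects the 2 unit(s) with X_1 ∈ {7, 6}. Their X_4 values: 12, 9. Mean = 10.5.

10.5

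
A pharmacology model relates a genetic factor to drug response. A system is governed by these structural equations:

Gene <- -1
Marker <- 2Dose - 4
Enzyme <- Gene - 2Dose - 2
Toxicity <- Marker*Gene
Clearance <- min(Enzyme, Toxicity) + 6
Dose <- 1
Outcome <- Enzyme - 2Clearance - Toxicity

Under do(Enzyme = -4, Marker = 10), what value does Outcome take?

14

Under do(Enzyme = -4, Marker = 10), each intervened variable's structural equation is replaced by its fixed value.
Toxicity = Marker*Gene  [with Marker=10, Gene=-1]  = -10
Clearance = min(Enzyme, Toxicity) + 6  [with Enzyme=-4, Toxicity=-10]  = -4
Outcome = Enzyme - 2Clearance - Toxicity  [with Enzyme=-4, Clearance=-4, Toxicity=-10]  = 14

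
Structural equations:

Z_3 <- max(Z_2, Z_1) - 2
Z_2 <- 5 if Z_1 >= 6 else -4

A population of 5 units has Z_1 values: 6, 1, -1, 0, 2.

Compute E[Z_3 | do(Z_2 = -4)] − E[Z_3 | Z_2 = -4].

The intervention sets Z_2=-4 in all 5 units regardless of Z_1. Recomputing Z_3 per unit gives 4, -1, -3, -2, 0; average -0.4.
Observing Z_2=-4 restricts to units where Z_2's equation naturally yields -4: Z_1 ∈ {1, -1, 0, 2}. In that subpopulation Z_3 = -1, -3, -2, 0, mean -1.5.
Difference = -0.4 − (-1.5) = 1.1.

1.1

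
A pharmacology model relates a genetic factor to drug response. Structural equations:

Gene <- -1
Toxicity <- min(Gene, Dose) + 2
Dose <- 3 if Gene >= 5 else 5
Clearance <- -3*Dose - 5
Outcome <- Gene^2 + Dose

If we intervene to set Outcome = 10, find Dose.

Under do(Outcome=10), the mechanism Outcome <- Gene^2 + Dose is discarded; Outcome is fixed at 10.
No directed path runs from Outcome to Dose, so Dose keeps its natural value.
Dose = 3 if Gene >= 5 else 5  [with Gene=-1]  = 5

5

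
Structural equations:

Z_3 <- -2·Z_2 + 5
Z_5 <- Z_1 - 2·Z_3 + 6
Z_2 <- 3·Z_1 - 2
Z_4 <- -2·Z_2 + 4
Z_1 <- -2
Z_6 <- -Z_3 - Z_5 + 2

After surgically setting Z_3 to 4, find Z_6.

2

The intervention breaks the incoming arrows to Z_3: Z_3 <- -2·Z_2 + 5 no longer applies, and Z_3 = 4.
Z_5 = Z_1 - 2·Z_3 + 6  [with Z_1=-2, Z_3=4]  = -4
Z_6 = -Z_3 - Z_5 + 2  [with Z_3=4, Z_5=-4]  = 2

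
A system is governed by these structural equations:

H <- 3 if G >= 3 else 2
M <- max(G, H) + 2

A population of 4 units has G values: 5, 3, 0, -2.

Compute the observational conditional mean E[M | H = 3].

E[M|H=3] averages over only the 2 units with H=3 (G = 5, 3): M = 7, 5, mean 6.

6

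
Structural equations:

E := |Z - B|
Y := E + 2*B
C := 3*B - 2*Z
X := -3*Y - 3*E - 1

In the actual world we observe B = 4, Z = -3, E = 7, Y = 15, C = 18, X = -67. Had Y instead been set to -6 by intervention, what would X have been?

Under do(Y=-6), the mechanism Y := E + 2*B is discarded; Y is fixed at -6.
E = |Z - B|  [with Z=-3, B=4]  = 7
X = -3*Y - 3*E - 1  [with Y=-6, E=7]  = -4

-4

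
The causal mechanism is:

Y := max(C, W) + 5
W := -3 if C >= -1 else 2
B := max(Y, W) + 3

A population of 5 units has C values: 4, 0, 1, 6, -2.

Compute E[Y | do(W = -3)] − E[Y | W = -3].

do(W=-3) breaks W's dependence on C. With W=-3 fixed, Y across the units is 9, 5, 6, 11, 3, mean 6.8.
E[Y|W=-3] averages over only the 4 units with W=-3 (C = 4, 0, 1, 6): Y = 9, 5, 6, 11, mean 7.75.
Difference = 6.8 − 7.75 = -0.95.

-0.95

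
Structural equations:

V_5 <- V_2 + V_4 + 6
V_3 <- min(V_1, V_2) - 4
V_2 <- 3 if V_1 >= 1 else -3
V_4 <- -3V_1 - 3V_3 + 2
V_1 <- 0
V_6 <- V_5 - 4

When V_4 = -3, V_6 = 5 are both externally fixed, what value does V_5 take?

0

Setting V_4 = -3, V_6 = 5 by intervention discards those variables' equations.
V_2 = 3 if V_1 >= 1 else -3  [with V_1=0]  = -3
V_5 = V_2 + V_4 + 6  [with V_2=-3, V_4=-3]  = 0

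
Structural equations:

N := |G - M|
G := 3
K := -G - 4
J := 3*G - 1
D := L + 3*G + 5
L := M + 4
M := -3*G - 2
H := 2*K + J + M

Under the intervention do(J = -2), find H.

The intervention breaks the incoming arrows to J: J := 3*G - 1 no longer applies, and J = -2.
M = -3*G - 2  [with G=3]  = -11
K = -G - 4  [with G=3]  = -7
H = 2*K + J + M  [with K=-7, J=-2, M=-11]  = -27

-27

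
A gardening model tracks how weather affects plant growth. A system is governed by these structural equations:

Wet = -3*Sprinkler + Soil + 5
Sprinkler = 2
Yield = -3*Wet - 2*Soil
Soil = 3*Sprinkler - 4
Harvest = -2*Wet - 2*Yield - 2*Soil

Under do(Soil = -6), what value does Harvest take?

do(Soil=-6) replaces the equation Soil = 3*Sprinkler - 4 with the constant Soil = -6.
Wet = -3*Sprinkler + Soil + 5  [with Sprinkler=2, Soil=-6]  = -7
Yield = -3*Wet - 2*Soil  [with Wet=-7, Soil=-6]  = 33
Harvest = -2*Wet - 2*Yield - 2*Soil  [with Wet=-7, Yield=33, Soil=-6]  = -40

-40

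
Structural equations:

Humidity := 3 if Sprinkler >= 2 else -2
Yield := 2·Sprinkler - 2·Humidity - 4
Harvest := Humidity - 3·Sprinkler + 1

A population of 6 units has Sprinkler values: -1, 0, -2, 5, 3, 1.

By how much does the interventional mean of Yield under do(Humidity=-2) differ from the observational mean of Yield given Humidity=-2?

Under do(Humidity=-2), Humidity's equation is replaced by Humidity=-2 for every unit. Per-unit Yield: -2, 0, -4, 10, 6, 2. Mean = 2.
E[Yield|Humidity=-2] averages over only the 4 units with Humidity=-2 (Sprinkler = -1, 0, -2, 1): Yield = -2, 0, -4, 2, mean -1.
Difference = 2 − (-1) = 3.

3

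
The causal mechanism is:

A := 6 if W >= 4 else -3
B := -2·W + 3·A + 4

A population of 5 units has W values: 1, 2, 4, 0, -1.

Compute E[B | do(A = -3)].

do(A=-3) breaks A's dependence on W. With A=-3 fixed, B across the units is -7, -9, -13, -5, -3, mean -7.4.

-7.4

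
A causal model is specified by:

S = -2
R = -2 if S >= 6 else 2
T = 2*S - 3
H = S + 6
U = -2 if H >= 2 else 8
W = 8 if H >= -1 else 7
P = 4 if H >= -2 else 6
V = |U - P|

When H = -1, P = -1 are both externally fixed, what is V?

Setting H = -1, P = -1 by intervention discards those variables' equations.
U = -2 if H >= 2 else 8  [with H=-1]  = 8
V = |U - P|  [with U=8, P=-1]  = 9

9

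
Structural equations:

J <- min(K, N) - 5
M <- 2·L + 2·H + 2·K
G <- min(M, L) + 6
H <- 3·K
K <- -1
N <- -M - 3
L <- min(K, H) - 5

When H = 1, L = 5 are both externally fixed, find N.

-13

Under do(H = 1, L = 5), each intervened variable's structural equation is replaced by its fixed value.
M = 2·L + 2·H + 2·K  [with L=5, H=1, K=-1]  = 10
N = -M - 3  [with M=10]  = -13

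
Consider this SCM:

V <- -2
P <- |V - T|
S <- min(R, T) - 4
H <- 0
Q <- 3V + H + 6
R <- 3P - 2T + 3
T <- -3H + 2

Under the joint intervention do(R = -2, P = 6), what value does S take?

Setting R = -2, P = 6 by intervention discards those variables' equations.
T = -3H + 2  [with H=0]  = 2
S = min(R, T) - 4  [with R=-2, T=2]  = -6

-6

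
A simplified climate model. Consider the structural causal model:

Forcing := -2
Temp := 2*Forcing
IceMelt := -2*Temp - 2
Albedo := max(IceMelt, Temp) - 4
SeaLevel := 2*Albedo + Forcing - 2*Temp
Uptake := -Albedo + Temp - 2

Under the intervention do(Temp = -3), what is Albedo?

0

Under do(Temp=-3), the mechanism Temp := 2*Forcing is discarded; Temp is fixed at -3.
IceMelt = -2*Temp - 2  [with Temp=-3]  = 4
Albedo = max(IceMelt, Temp) - 4  [with IceMelt=4, Temp=-3]  = 0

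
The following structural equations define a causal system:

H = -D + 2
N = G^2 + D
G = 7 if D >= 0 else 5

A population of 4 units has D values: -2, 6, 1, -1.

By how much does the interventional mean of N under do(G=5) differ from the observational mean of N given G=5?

Under do(G=5), G's equation is replaced by G=5 for every unit. Per-unit N: 23, 31, 26, 24. Mean = 26.
Observing G=5 restricts to units where G's equation naturally yields 5: D ∈ {-2, -1}. In that subpopulation N = 23, 24, mean 23.5.
Difference = 26 − 23.5 = 2.5.

2.5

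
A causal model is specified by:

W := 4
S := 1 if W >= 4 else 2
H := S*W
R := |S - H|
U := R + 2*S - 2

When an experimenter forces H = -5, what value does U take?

do(H=-5) replaces the equation H := S*W with the constant H = -5.
S = 1 if W >= 4 else 2  [with W=4]  = 1
R = |S - H|  [with S=1, H=-5]  = 6
U = R + 2*S - 2  [with R=6, S=1]  = 6

6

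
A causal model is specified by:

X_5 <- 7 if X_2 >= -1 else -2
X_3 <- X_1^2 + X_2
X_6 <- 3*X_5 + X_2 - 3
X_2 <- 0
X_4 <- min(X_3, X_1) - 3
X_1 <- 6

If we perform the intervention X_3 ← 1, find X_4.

-2

The intervention breaks the incoming arrows to X_3: X_3 <- X_1^2 + X_2 no longer applies, and X_3 = 1.
X_4 = min(X_3, X_1) - 3  [with X_3=1, X_1=6]  = -2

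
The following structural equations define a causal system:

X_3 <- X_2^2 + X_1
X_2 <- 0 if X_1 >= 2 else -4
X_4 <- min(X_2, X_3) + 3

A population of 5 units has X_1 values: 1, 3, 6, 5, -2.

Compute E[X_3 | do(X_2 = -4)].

18.6

do(X_2=-4) breaks X_2's dependence on X_1. With X_2=-4 fixed, X_3 across the units is 17, 19, 22, 21, 14, mean 18.6.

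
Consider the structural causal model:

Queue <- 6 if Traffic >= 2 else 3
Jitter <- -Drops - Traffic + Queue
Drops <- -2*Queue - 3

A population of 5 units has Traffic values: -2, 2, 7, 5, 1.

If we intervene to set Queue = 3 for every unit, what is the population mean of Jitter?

Under do(Queue=3), Queue's equation is replaced by Queue=3 for every unit. Per-unit Jitter: 14, 10, 5, 7, 11. Mean = 9.4.

9.4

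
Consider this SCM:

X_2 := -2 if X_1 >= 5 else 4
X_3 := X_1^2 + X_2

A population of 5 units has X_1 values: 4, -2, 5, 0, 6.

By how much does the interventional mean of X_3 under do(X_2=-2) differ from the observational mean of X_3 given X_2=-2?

Every unit gets X_2=-2 under the intervention. X_3 values become 14, 2, 23, -2, 34; E[X_3|do(X_2=-2)] = 14.2.
E[X_3|X_2=-2] averages over only the 2 units with X_2=-2 (X_1 = 5, 6): X_3 = 23, 34, mean 28.5.
Difference = 14.2 − 28.5 = -14.3.

-14.3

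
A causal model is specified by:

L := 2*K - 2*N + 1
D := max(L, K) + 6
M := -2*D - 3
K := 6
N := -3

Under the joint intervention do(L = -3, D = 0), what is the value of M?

-3

Setting L = -3, D = 0 by intervention discards those variables' equations.
M = -2*D - 3  [with D=0]  = -3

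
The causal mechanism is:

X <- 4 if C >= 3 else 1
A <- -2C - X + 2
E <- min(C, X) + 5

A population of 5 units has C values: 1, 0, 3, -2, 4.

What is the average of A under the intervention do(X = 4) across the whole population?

-4.4

do(X=4) breaks X's dependence on C. With X=4 fixed, A across the units is -4, -2, -8, 2, -10, mean -4.4.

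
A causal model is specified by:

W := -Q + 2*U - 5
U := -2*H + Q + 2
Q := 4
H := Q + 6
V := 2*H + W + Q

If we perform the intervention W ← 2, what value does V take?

Intervening sets W = 2 and removes its equation (W := -Q + 2*U - 5).
H = Q + 6  [with Q=4]  = 10
V = 2*H + W + Q  [with H=10, W=2, Q=4]  = 26

26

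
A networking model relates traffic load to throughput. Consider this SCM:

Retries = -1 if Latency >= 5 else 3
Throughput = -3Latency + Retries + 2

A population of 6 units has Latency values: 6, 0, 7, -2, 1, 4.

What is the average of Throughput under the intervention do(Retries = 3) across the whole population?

The intervention sets Retries=3 in all 6 units regardless of Latency. Recomputing Throughput per unit gives -13, 5, -16, 11, 2, -7; average -3.

-3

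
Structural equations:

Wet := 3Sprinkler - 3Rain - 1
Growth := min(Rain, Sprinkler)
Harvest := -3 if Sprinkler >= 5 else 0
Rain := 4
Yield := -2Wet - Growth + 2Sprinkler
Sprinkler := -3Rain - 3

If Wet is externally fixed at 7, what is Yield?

do(Wet=7) replaces the equation Wet := 3Sprinkler - 3Rain - 1 with the constant Wet = 7.
Sprinkler = -3Rain - 3  [with Rain=4]  = -15
Growth = min(Rain, Sprinkler)  [with Rain=4, Sprinkler=-15]  = -15
Yield = -2Wet - Growth + 2Sprinkler  [with Wet=7, Growth=-15, Sprinkler=-15]  = -29

-29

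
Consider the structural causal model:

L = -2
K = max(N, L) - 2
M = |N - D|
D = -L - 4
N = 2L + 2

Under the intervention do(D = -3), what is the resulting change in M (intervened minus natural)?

The intervention breaks the incoming arrows to D: D = -L - 4 no longer applies, and D = -3.
N = 2L + 2  [with L=-2]  = -2
M = |N - D|  [with N=-2, D=-3]  = 1
Without intervention: N = 2L + 2  [with L=-2]  = -2; D = -L - 4  [with L=-2]  = -2; M = |N - D|  [with N=-2, D=-2]  = 0.
Change = 1 − 0 = 1.

1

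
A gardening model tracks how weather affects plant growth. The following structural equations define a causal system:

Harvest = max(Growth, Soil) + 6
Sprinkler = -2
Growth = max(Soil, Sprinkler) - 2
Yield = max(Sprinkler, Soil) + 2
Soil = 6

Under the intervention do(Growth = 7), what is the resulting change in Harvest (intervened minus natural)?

1

do(Growth=7) replaces the equation Growth = max(Soil, Sprinkler) - 2 with the constant Growth = 7.
Harvest = max(Growth, Soil) + 6  [with Growth=7, Soil=6]  = 13
Without intervention: Growth = max(Soil, Sprinkler) - 2  [with Soil=6, Sprinkler=-2]  = 4; Harvest = max(Growth, Soil) + 6  [with Growth=4, Soil=6]  = 12.
Change = 13 − 12 = 1.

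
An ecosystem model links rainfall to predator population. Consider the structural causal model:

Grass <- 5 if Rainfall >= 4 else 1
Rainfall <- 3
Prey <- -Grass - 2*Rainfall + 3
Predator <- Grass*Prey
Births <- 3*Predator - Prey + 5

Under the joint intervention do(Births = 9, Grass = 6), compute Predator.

-54

Setting Births = 9, Grass = 6 by intervention discards those variables' equations.
Prey = -Grass - 2*Rainfall + 3  [with Grass=6, Rainfall=3]  = -9
Predator = Grass*Prey  [with Grass=6, Prey=-9]  = -54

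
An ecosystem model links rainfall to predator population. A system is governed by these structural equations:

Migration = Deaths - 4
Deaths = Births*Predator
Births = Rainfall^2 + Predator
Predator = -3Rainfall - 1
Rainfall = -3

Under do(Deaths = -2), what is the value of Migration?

Intervening sets Deaths = -2 and removes its equation (Deaths = Births*Predator).
Migration = Deaths - 4  [with Deaths=-2]  = -6

-6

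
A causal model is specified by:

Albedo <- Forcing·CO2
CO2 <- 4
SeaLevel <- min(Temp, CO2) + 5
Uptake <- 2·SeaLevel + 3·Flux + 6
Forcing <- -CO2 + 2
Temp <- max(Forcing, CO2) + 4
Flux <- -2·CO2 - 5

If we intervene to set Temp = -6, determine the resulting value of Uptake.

-35

The intervention breaks the incoming arrows to Temp: Temp <- max(Forcing, CO2) + 4 no longer applies, and Temp = -6.
SeaLevel = min(Temp, CO2) + 5  [with Temp=-6, CO2=4]  = -1
Flux = -2·CO2 - 5  [with CO2=4]  = -13
Uptake = 2·SeaLevel + 3·Flux + 6  [with SeaLevel=-1, Flux=-13]  = -35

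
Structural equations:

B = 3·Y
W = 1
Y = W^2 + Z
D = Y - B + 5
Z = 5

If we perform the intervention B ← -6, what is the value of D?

17

Intervening sets B = -6 and removes its equation (B = 3·Y).
Y = W^2 + Z  [with W=1, Z=5]  = 6
D = Y - B + 5  [with Y=6, B=-6]  = 17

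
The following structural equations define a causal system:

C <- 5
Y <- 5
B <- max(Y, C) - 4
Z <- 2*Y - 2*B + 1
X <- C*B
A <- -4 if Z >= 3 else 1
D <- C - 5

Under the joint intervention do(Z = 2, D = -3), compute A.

1

The joint intervention fixes Z = 2, D = -3, removing each variable's own equation.
A = -4 if Z >= 3 else 1  [with Z=2]  = 1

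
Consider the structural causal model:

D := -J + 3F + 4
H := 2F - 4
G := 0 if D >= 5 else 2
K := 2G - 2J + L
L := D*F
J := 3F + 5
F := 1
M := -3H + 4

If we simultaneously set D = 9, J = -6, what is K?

Under do(D = 9, J = -6), each intervened variable's structural equation is replaced by its fixed value.
L = D*F  [with D=9, F=1]  = 9
G = 0 if D >= 5 else 2  [with D=9]  = 0
K = 2G - 2J + L  [with G=0, J=-6, L=9]  = 21

21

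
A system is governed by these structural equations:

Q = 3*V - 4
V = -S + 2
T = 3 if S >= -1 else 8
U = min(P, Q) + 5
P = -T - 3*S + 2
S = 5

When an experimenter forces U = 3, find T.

3

do(U=3) replaces the equation U = min(P, Q) + 5 with the constant U = 3.
T is not downstream of the intervention, so its value is determined by the original equations.
T = 3 if S >= -1 else 8  [with S=5]  = 3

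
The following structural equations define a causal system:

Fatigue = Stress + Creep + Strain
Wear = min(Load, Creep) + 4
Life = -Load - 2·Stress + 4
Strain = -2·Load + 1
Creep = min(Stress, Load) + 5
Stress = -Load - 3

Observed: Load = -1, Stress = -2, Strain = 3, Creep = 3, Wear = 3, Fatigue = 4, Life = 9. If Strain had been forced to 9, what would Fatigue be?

10

The intervention breaks the incoming arrows to Strain: Strain = -2·Load + 1 no longer applies, and Strain = 9.
Stress = -Load - 3  [with Load=-1]  = -2
Creep = min(Stress, Load) + 5  [with Stress=-2, Load=-1]  = 3
Fatigue = Stress + Creep + Strain  [with Stress=-2, Creep=3, Strain=9]  = 10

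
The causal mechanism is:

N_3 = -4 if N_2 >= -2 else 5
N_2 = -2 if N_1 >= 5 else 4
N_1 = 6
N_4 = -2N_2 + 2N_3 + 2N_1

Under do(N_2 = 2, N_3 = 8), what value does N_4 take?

Setting N_2 = 2, N_3 = 8 by intervention discards those variables' equations.
N_4 = -2N_2 + 2N_3 + 2N_1  [with N_2=2, N_3=8, N_1=6]  = 24

24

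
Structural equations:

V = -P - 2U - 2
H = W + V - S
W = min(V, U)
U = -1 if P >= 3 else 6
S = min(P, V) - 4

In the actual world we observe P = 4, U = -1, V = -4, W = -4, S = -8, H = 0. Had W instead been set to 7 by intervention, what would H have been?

Under do(W=7), the mechanism W = min(V, U) is discarded; W is fixed at 7.
U = -1 if P >= 3 else 6  [with P=4]  = -1
V = -P - 2U - 2  [with P=4, U=-1]  = -4
S = min(P, V) - 4  [with P=4, V=-4]  = -8
H = W + V - S  [with W=7, V=-4, S=-8]  = 11

11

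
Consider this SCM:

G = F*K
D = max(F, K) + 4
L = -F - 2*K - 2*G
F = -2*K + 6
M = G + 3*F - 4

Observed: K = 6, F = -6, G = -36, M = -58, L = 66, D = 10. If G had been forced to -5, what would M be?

-27

The intervention breaks the incoming arrows to G: G = F*K no longer applies, and G = -5.
F = -2*K + 6  [with K=6]  = -6
M = G + 3*F - 4  [with G=-5, F=-6]  = -27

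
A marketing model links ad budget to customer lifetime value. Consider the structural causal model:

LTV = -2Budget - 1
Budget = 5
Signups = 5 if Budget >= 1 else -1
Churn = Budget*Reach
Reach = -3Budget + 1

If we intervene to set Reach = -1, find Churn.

-5

Under do(Reach=-1), the mechanism Reach = -3Budget + 1 is discarded; Reach is fixed at -1.
Churn = Budget*Reach  [with Budget=5, Reach=-1]  = -5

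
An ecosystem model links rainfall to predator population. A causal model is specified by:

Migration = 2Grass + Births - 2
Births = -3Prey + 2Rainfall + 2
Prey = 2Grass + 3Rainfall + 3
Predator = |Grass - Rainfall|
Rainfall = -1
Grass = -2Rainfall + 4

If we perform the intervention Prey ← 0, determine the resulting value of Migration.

10

The intervention breaks the incoming arrows to Prey: Prey = 2Grass + 3Rainfall + 3 no longer applies, and Prey = 0.
Grass = -2Rainfall + 4  [with Rainfall=-1]  = 6
Births = -3Prey + 2Rainfall + 2  [with Prey=0, Rainfall=-1]  = 0
Migration = 2Grass + Births - 2  [with Grass=6, Births=0]  = 10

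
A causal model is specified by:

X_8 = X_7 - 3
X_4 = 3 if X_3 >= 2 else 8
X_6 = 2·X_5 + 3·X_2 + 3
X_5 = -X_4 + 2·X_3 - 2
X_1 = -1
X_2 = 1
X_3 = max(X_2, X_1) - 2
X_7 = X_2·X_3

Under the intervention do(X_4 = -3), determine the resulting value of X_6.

Under do(X_4=-3), the mechanism X_4 = 3 if X_3 >= 2 else 8 is discarded; X_4 is fixed at -3.
X_3 = max(X_2, X_1) - 2  [with X_2=1, X_1=-1]  = -1
X_5 = -X_4 + 2·X_3 - 2  [with X_4=-3, X_3=-1]  = -1
X_6 = 2·X_5 + 3·X_2 + 3  [with X_5=-1, X_2=1]  = 4

4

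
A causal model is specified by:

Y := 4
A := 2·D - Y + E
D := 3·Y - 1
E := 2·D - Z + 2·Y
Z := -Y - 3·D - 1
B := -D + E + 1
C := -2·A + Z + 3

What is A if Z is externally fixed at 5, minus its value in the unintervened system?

-43

do(Z=5) replaces the equation Z := -Y - 3·D - 1 with the constant Z = 5.
D = 3·Y - 1  [with Y=4]  = 11
E = 2·D - Z + 2·Y  [with D=11, Z=5, Y=4]  = 25
A = 2·D - Y + E  [with D=11, Y=4, E=25]  = 43
Without intervention: D = 3·Y - 1  [with Y=4]  = 11; Z = -Y - 3·D - 1  [with Y=4, D=11]  = -38; E = 2·D - Z + 2·Y  [with D=11, Z=-38, Y=4]  = 68; A = 2·D - Y + E  [with D=11, Y=4, E=68]  = 86.
Change = 43 − 86 = -43.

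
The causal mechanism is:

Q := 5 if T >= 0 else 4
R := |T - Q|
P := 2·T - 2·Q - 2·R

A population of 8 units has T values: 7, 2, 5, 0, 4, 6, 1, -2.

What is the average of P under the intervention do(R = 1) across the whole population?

Under do(R=1), R's equation is replaced by R=1 for every unit. Per-unit P: 2, -8, -2, -12, -4, 0, -10, -14. Mean = -6.

-6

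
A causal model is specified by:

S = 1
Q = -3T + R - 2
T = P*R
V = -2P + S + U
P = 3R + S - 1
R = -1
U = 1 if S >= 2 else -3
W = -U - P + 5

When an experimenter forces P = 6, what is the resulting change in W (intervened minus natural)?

-9

The intervention breaks the incoming arrows to P: P = 3R + S - 1 no longer applies, and P = 6.
U = 1 if S >= 2 else -3  [with S=1]  = -3
W = -U - P + 5  [with U=-3, P=6]  = 2
Without intervention: P = 3R + S - 1  [with R=-1, S=1]  = -3; U = 1 if S >= 2 else -3  [with S=1]  = -3; W = -U - P + 5  [with U=-3, P=-3]  = 11.
Change = 2 − 11 = -9.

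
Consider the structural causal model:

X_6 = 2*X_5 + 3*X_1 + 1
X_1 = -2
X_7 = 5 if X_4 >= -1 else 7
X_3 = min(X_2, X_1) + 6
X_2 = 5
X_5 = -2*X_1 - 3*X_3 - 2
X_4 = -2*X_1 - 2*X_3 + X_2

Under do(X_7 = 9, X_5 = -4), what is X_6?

Setting X_7 = 9, X_5 = -4 by intervention discards those variables' equations.
X_6 = 2*X_5 + 3*X_1 + 1  [with X_5=-4, X_1=-2]  = -13

-13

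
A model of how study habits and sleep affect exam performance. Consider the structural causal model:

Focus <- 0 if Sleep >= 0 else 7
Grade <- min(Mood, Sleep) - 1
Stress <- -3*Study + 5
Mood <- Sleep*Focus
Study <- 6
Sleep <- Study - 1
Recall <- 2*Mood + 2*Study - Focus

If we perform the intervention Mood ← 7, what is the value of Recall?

26

The intervention breaks the incoming arrows to Mood: Mood <- Sleep*Focus no longer applies, and Mood = 7.
Sleep = Study - 1  [with Study=6]  = 5
Focus = 0 if Sleep >= 0 else 7  [with Sleep=5]  = 0
Recall = 2*Mood + 2*Study - Focus  [with Mood=7, Study=6, Focus=0]  = 26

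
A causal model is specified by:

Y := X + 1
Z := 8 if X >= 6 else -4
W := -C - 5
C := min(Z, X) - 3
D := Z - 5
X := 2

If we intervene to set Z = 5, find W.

-4

do(Z=5) replaces the equation Z := 8 if X >= 6 else -4 with the constant Z = 5.
C = min(Z, X) - 3  [with Z=5, X=2]  = -1
W = -C - 5  [with C=-1]  = -4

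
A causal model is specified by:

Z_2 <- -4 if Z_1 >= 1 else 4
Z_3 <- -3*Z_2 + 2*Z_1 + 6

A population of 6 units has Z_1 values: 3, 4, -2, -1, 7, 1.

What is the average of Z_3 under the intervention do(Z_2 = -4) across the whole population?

22

The intervention sets Z_2=-4 in all 6 units regardless of Z_1. Recomputing Z_3 per unit gives 24, 26, 14, 16, 32, 20; average 22.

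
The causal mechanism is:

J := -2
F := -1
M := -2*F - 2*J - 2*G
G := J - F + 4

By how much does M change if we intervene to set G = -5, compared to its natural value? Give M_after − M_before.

The intervention breaks the incoming arrows to G: G := J - F + 4 no longer applies, and G = -5.
M = -2*F - 2*J - 2*G  [with F=-1, J=-2, G=-5]  = 16
Without intervention: G = J - F + 4  [with J=-2, F=-1]  = 3; M = -2*F - 2*J - 2*G  [with F=-1, J=-2, G=3]  = 0.
Change = 16 − 0 = 16.

16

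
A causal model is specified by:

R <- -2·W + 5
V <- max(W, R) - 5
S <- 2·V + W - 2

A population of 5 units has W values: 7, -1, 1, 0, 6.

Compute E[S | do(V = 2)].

The intervention sets V=2 in all 5 units regardless of W. Recomputing S per unit gives 9, 1, 3, 2, 8; average 4.6.

4.6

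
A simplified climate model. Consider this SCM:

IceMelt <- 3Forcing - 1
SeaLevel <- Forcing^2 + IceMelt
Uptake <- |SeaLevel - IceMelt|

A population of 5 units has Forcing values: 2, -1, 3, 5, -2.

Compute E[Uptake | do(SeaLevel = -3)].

Under do(SeaLevel=-3), SeaLevel's equation is replaced by SeaLevel=-3 for every unit. Per-unit Uptake: 8, 1, 11, 17, 4. Mean = 8.2.

8.2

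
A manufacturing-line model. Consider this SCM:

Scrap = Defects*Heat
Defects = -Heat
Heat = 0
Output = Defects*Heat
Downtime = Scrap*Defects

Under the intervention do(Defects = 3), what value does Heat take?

Under do(Defects=3), the mechanism Defects = -Heat is discarded; Defects is fixed at 3.
Heat is not downstream of the intervention, so its value is determined by the original equations.

0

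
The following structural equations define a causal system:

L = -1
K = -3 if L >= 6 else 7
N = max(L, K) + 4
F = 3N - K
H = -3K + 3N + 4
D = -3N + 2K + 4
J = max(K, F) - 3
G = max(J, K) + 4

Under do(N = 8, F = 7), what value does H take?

7

Setting N = 8, F = 7 by intervention discards those variables' equations.
K = -3 if L >= 6 else 7  [with L=-1]  = 7
H = -3K + 3N + 4  [with K=7, N=8]  = 7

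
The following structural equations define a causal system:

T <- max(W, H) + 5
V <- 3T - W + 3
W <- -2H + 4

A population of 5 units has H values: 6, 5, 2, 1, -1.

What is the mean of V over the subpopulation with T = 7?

E[V|T=7] averages over only the 2 units with T=7 (H = 2, 1): V = 24, 22, mean 23.

23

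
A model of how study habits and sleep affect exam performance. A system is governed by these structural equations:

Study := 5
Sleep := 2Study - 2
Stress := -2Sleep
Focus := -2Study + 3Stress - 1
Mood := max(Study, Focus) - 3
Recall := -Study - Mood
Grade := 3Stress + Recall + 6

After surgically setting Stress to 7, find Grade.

The intervention breaks the incoming arrows to Stress: Stress := -2Sleep no longer applies, and Stress = 7.
Focus = -2Study + 3Stress - 1  [with Study=5, Stress=7]  = 10
Mood = max(Study, Focus) - 3  [with Study=5, Focus=10]  = 7
Recall = -Study - Mood  [with Study=5, Mood=7]  = -12
Grade = 3Stress + Recall + 6  [with Stress=7, Recall=-12]  = 15

15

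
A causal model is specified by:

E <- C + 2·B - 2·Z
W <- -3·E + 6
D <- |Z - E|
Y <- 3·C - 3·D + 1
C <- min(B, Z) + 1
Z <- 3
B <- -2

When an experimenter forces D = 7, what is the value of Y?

-23

Intervening sets D = 7 and removes its equation (D <- |Z - E|).
C = min(B, Z) + 1  [with B=-2, Z=3]  = -1
Y = 3·C - 3·D + 1  [with C=-1, D=7]  = -23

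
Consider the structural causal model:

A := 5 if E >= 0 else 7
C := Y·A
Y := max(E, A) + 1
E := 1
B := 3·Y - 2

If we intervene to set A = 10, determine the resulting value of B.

Under do(A=10), the mechanism A := 5 if E >= 0 else 7 is discarded; A is fixed at 10.
Y = max(E, A) + 1  [with E=1, A=10]  = 11
B = 3·Y - 2  [with Y=11]  = 31

31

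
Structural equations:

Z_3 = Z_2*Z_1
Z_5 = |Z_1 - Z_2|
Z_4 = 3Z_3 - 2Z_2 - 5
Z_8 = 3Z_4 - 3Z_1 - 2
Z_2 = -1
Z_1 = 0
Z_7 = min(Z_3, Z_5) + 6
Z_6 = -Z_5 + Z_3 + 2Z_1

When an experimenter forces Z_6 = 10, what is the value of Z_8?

-11

Intervening sets Z_6 = 10 and removes its equation (Z_6 = -Z_5 + Z_3 + 2Z_1).
Z_8 is not downstream of the intervention, so its value is determined by the original equations.
Z_3 = Z_2*Z_1  [with Z_2=-1, Z_1=0]  = 0
Z_4 = 3Z_3 - 2Z_2 - 5  [with Z_3=0, Z_2=-1]  = -3
Z_8 = 3Z_4 - 3Z_1 - 2  [with Z_4=-3, Z_1=0]  = -11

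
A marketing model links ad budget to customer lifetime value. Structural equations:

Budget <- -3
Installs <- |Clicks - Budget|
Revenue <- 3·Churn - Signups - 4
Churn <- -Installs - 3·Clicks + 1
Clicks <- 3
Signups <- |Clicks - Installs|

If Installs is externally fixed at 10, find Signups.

7

The intervention breaks the incoming arrows to Installs: Installs <- |Clicks - Budget| no longer applies, and Installs = 10.
Signups = |Clicks - Installs|  [with Clicks=3, Installs=10]  = 7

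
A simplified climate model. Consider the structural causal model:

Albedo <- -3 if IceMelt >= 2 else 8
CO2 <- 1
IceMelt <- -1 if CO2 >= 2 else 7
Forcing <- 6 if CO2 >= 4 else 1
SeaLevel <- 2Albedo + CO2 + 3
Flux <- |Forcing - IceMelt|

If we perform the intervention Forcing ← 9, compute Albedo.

-3

Under do(Forcing=9), the mechanism Forcing <- 6 if CO2 >= 4 else 1 is discarded; Forcing is fixed at 9.
Since Albedo is not a descendant of the intervened variable, it is unaffected.
IceMelt = -1 if CO2 >= 2 else 7  [with CO2=1]  = 7
Albedo = -3 if IceMelt >= 2 else 8  [with IceMelt=7]  = -3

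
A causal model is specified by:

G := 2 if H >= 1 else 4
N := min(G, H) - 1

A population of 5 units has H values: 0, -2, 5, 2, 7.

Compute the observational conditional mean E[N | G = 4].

-2

Observing G=4 restricts to units where G's equation naturally yields 4: H ∈ {0, -2}. In that subpopulation N = -1, -3, mean -2.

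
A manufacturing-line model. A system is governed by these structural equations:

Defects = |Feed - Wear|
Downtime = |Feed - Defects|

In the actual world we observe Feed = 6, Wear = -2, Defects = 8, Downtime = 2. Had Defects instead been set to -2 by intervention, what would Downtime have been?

The intervention breaks the incoming arrows to Defects: Defects = |Feed - Wear| no longer applies, and Defects = -2.
Downtime = |Feed - Defects|  [with Feed=6, Defects=-2]  = 8

8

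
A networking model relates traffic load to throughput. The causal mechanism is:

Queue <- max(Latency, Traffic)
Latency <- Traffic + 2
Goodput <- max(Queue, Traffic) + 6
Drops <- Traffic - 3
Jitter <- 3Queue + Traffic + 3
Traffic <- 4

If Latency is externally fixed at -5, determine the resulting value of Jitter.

do(Latency=-5) replaces the equation Latency <- Traffic + 2 with the constant Latency = -5.
Queue = max(Latency, Traffic)  [with Latency=-5, Traffic=4]  = 4
Jitter = 3Queue + Traffic + 3  [with Queue=4, Traffic=4]  = 19

19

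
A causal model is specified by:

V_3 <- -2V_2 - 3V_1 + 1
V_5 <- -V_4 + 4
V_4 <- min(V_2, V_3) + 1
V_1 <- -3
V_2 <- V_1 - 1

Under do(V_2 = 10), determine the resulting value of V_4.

Under do(V_2=10), the mechanism V_2 <- V_1 - 1 is discarded; V_2 is fixed at 10.
V_3 = -2V_2 - 3V_1 + 1  [with V_2=10, V_1=-3]  = -10
V_4 = min(V_2, V_3) + 1  [with V_2=10, V_3=-10]  = -9

-9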